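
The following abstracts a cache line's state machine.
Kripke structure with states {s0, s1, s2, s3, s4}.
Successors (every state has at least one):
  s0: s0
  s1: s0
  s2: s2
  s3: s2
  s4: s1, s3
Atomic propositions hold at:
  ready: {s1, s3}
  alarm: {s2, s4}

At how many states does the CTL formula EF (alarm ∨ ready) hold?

4

Sat(alarm ∨ ready) = {s1, s2, s3, s4}
EF (alarm ∨ ready): least fixpoint, start Z0 = {s1, s2, s3, s4}, add states with some successor in Z. Already a fixed point.
Sat(EF (alarm ∨ ready)) = {s1, s2, s3, s4}
|Sat(EF (alarm ∨ ready))| = |{s1, s2, s3, s4}| = 4.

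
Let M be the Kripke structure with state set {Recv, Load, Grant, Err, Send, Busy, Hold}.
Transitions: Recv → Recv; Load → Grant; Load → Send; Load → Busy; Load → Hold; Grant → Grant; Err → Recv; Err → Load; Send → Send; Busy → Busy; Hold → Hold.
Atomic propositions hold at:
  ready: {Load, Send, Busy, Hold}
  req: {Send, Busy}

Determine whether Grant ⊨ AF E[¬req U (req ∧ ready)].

Sat(¬req) = {Recv, Load, Grant, Err, Hold}
Sat(req ∧ ready) = {Send, Busy}
E[¬req U (req ∧ ready)]: least fixpoint, start Z0 = Sat((req ∧ ready)) = {Send, Busy}, add states in Sat(¬req) with some successor in Z. Z1 = {Load, Send, Busy}; Z2 = {Load, Err, Send, Busy}; fixed.
Sat(E[¬req U (req ∧ ready)]) = {Load, Err, Send, Busy}
AF E[¬req U (req ∧ ready)]: least fixpoint, start Z0 = {Load, Err, Send, Busy}, add states with every successor in Z. Already a fixed point.
Sat(AF E[¬req U (req ∧ ready)]) = {Load, Err, Send, Busy}
Grant ∉ Sat(AF E[¬req U (req ∧ ready)]) = {Load, Err, Send, Busy}, so the formula does not hold at Grant.

No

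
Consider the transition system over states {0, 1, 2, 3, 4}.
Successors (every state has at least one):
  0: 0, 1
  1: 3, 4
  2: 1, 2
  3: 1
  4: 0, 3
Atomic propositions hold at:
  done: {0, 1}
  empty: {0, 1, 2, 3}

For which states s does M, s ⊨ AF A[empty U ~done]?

{1, 2, 3, 4}

Sat(~done) = {2, 3, 4}
A[empty U ~done]: least fixpoint, start Z0 = Sat(~done) = {2, 3, 4}, add states in Sat(empty) with every successor in Z. Z1 = {1, 2, 3, 4}; fixed.
Sat(A[empty U ~done]) = {1, 2, 3, 4}
AF A[empty U ~done]: least fixpoint, start Z0 = {1, 2, 3, 4}, add states with every successor in Z. Already a fixed point.
Sat(AF A[empty U ~done]) = {1, 2, 3, 4}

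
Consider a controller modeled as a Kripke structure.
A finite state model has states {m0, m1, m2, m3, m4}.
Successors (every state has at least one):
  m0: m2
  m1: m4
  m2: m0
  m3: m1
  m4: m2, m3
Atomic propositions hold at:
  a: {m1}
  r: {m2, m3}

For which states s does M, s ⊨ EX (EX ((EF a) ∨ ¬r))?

{m0, m1, m3, m4}

EF a: least fixpoint, start Z0 = {m1}, add states with some successor in Z. Z1 = {m1, m3}; Z2 = {m1, m3, m4}; fixed.
Sat(EF a) = {m1, m3, m4}
Sat(¬r) = {m0, m1, m4}
Sat((EF a) ∨ ¬r) = {m0, m1, m3, m4}
Sat(EX ((EF a) ∨ ¬r)) = {s : some successor in {m0, m1, m3, m4}} = {m1, m2, m3, m4}
Sat(EX (EX ((EF a) ∨ ¬r))) = {s : some successor in {m1, m2, m3, m4}} = {m0, m1, m3, m4}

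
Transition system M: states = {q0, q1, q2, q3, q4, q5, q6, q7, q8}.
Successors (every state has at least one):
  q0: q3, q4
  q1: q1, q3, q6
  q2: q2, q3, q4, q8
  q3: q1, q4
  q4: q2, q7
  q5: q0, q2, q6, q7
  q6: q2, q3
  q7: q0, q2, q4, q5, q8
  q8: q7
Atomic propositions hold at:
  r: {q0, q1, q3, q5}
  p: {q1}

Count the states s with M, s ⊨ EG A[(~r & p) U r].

4

Sat(~r) = {q2, q4, q6, q7, q8}
Sat(~r & p) = ∅
A[(~r & p) U r]: least fixpoint, start Z0 = Sat(r) = {q0, q1, q3, q5}, add states in Sat(~r & p) with every successor in Z. Already a fixed point.
Sat(A[(~r & p) U r]) = {q0, q1, q3, q5}
EG A[(~r & p) U r]: greatest fixpoint, start Z0 = {q0, q1, q3, q5}, keep only states in Sat with some successor in Z. Already a fixed point.
Sat(EG A[(~r & p) U r]) = {q0, q1, q3, q5}
|Sat(EG A[(~r & p) U r])| = |{q0, q1, q3, q5}| = 4.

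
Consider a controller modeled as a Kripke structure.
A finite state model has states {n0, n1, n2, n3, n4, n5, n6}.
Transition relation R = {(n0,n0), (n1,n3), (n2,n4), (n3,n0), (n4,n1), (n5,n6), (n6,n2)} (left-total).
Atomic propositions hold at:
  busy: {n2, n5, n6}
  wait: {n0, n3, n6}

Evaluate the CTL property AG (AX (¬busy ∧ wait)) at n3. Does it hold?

Yes

Sat(¬busy) = {n0, n1, n3, n4}
Sat(¬busy ∧ wait) = {n0, n3}
Sat(AX (¬busy ∧ wait)) = {s : every successor in {n0, n3}} = {n0, n1, n3}
AG (AX (¬busy ∧ wait)): greatest fixpoint, start Z0 = {n0, n1, n3}, keep only states in Sat with every successor in Z. Already a fixed point.
Sat(AG (AX (¬busy ∧ wait))) = {n0, n1, n3}
n3 ∈ Sat(AG (AX (¬busy ∧ wait))) = {n0, n1, n3}, so the formula holds at n3.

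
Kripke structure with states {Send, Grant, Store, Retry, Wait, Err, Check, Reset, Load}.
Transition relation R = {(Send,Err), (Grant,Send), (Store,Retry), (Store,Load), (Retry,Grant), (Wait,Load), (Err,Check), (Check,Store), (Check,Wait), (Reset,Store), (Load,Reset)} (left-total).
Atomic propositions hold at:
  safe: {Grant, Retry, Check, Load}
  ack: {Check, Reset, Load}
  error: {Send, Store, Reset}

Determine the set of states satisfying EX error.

Sat(EX error) = {s : some successor in {Send, Store, Reset}} = {Grant, Check, Reset, Load}

{Grant, Check, Reset, Load}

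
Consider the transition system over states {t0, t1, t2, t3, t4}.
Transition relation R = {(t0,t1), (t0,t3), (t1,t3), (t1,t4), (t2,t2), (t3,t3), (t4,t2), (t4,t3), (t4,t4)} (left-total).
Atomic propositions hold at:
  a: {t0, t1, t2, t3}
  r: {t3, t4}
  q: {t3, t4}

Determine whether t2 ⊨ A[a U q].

A[a U q]: least fixpoint, start Z0 = Sat(q) = {t3, t4}, add states in Sat(a) with every successor in Z. Z1 = {t1, t3, t4}; Z2 = {t0, t1, t3, t4}; fixed.
Sat(A[a U q]) = {t0, t1, t3, t4}
t2 ∉ Sat(A[a U q]) = {t0, t1, t3, t4}, so the formula does not hold at t2.

No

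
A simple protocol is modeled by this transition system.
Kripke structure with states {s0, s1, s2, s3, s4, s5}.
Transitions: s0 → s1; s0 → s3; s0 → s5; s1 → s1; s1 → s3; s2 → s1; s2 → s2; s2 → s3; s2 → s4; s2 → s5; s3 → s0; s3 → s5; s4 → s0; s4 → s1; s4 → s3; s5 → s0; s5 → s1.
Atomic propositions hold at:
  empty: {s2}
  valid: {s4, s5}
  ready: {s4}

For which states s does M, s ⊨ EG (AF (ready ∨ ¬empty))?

Sat(¬empty) = {s0, s1, s3, s4, s5}
Sat(ready ∨ ¬empty) = {s0, s1, s3, s4, s5}
AF (ready ∨ ¬empty): least fixpoint, start Z0 = {s0, s1, s3, s4, s5}, add states with every successor in Z. Already a fixed point.
Sat(AF (ready ∨ ¬empty)) = {s0, s1, s3, s4, s5}
EG (AF (ready ∨ ¬empty)): greatest fixpoint, start Z0 = {s0, s1, s3, s4, s5}, keep only states in Sat with some successor in Z. Already a fixed point.
Sat(EG (AF (ready ∨ ¬empty))) = {s0, s1, s3, s4, s5}

{s0, s1, s3, s4, s5}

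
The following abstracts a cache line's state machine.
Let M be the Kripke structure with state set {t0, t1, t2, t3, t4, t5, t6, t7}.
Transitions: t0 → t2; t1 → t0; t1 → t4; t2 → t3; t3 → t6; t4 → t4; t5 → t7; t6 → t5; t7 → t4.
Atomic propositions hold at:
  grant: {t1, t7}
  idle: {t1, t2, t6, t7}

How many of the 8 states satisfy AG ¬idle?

1

Sat(¬idle) = {t0, t3, t4, t5}
AG ¬idle: greatest fixpoint, start Z0 = {t0, t3, t4, t5}, keep only states in Sat with every successor in Z. Z1 = {t4}; fixed.
Sat(AG ¬idle) = {t4}
|Sat(AG ¬idle)| = |{t4}| = 1.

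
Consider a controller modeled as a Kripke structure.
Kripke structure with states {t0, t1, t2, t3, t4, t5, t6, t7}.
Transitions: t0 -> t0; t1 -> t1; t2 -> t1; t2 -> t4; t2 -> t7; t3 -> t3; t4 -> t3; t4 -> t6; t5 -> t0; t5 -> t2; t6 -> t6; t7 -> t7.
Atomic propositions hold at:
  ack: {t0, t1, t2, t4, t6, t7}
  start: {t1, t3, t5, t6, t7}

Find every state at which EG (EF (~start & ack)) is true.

{t0, t5}

Sat(~start) = {t0, t2, t4}
Sat(~start & ack) = {t0, t2, t4}
EF (~start & ack): least fixpoint, start Z0 = {t0, t2, t4}, add states with some successor in Z. Z1 = {t0, t2, t4, t5}; fixed.
Sat(EF (~start & ack)) = {t0, t2, t4, t5}
EG (EF (~start & ack)): greatest fixpoint, start Z0 = {t0, t2, t4, t5}, keep only states in Sat with some successor in Z. Z1 = {t0, t2, t5}; Z2 = {t0, t5}; fixed.
Sat(EG (EF (~start & ack))) = {t0, t5}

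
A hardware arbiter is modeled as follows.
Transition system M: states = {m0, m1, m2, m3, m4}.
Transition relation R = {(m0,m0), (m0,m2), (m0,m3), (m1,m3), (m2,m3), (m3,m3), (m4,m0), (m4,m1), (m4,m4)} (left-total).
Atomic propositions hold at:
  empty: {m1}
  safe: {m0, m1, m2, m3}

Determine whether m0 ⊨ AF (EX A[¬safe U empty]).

No

Sat(¬safe) = {m4}
A[¬safe U empty]: least fixpoint, start Z0 = Sat(empty) = {m1}, add states in Sat(¬safe) with every successor in Z. Already a fixed point.
Sat(A[¬safe U empty]) = {m1}
Sat(EX A[¬safe U empty]) = {s : some successor in {m1}} = {m4}
AF (EX A[¬safe U empty]): least fixpoint, start Z0 = {m4}, add states with every successor in Z. Already a fixed point.
Sat(AF (EX A[¬safe U empty])) = {m4}
m0 ∉ Sat(AF (EX A[¬safe U empty])) = {m4}, so the formula does not hold at m0.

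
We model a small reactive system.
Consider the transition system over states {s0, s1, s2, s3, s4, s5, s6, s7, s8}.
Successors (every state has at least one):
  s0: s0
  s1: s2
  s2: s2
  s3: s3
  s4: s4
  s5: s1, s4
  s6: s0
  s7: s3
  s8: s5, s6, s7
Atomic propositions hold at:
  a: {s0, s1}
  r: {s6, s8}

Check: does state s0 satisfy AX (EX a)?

Yes

Sat(EX a) = {s : some successor in {s0, s1}} = {s0, s5, s6}
Sat(AX (EX a)) = {s : every successor in {s0, s5, s6}} = {s0, s6}
s0 ∈ Sat(AX (EX a)) = {s0, s6}, so the formula holds at s0.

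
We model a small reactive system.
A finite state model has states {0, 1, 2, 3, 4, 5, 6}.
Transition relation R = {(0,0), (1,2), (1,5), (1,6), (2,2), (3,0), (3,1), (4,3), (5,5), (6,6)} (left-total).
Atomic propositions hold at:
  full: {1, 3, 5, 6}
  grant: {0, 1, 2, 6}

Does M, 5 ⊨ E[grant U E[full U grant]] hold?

No

E[full U grant]: least fixpoint, start Z0 = Sat(grant) = {0, 1, 2, 6}, add states in Sat(full) with some successor in Z. Z1 = {0, 1, 2, 3, 6}; fixed.
Sat(E[full U grant]) = {0, 1, 2, 3, 6}
E[grant U E[full U grant]]: least fixpoint, start Z0 = Sat(E[full U grant]) = {0, 1, 2, 3, 6}, add states in Sat(grant) with some successor in Z. Already a fixed point.
Sat(E[grant U E[full U grant]]) = {0, 1, 2, 3, 6}
5 ∉ Sat(E[grant U E[full U grant]]) = {0, 1, 2, 3, 6}, so the formula does not hold at 5.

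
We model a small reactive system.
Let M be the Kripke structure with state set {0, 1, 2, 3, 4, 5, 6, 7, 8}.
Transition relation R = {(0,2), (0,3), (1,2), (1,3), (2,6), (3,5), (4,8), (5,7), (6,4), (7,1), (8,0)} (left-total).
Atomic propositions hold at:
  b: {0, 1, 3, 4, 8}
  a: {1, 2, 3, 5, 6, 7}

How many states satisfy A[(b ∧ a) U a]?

6

Sat(b ∧ a) = {1, 3}
A[(b ∧ a) U a]: least fixpoint, start Z0 = Sat(a) = {1, 2, 3, 5, 6, 7}, add states in Sat(b ∧ a) with every successor in Z. Already a fixed point.
Sat(A[(b ∧ a) U a]) = {1, 2, 3, 5, 6, 7}
|Sat(A[(b ∧ a) U a])| = |{1, 2, 3, 5, 6, 7}| = 6.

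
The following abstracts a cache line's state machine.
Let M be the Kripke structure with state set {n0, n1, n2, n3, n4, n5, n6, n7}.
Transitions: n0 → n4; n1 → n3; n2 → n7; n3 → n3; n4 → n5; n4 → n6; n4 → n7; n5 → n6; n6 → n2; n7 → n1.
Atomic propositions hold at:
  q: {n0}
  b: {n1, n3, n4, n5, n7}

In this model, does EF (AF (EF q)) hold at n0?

Yes

EF q: least fixpoint, start Z0 = {n0}, add states with some successor in Z. Already a fixed point.
Sat(EF q) = {n0}
AF (EF q): least fixpoint, start Z0 = {n0}, add states with every successor in Z. Already a fixed point.
Sat(AF (EF q)) = {n0}
EF (AF (EF q)): least fixpoint, start Z0 = {n0}, add states with some successor in Z. Already a fixed point.
Sat(EF (AF (EF q))) = {n0}
n0 ∈ Sat(EF (AF (EF q))) = {n0}, so the formula holds at n0.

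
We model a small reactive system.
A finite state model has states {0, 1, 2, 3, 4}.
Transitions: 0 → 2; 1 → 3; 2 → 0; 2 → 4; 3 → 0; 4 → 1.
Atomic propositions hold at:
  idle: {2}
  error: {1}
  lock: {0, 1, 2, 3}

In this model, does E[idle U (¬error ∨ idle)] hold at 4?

Sat(¬error) = {0, 2, 3, 4}
Sat(¬error ∨ idle) = {0, 2, 3, 4}
E[idle U (¬error ∨ idle)]: least fixpoint, start Z0 = Sat((¬error ∨ idle)) = {0, 2, 3, 4}, add states in Sat(idle) with some successor in Z. Already a fixed point.
Sat(E[idle U (¬error ∨ idle)]) = {0, 2, 3, 4}
4 ∈ Sat(E[idle U (¬error ∨ idle)]) = {0, 2, 3, 4}, so the formula holds at 4.

Yes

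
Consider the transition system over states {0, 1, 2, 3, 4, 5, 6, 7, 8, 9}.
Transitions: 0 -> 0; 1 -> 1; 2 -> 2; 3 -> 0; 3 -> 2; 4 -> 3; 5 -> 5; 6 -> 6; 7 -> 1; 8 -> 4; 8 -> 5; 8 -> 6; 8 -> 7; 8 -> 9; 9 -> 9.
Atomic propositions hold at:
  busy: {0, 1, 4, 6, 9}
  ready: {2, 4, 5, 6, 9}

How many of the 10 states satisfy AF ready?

5

AF ready: least fixpoint, start Z0 = {2, 4, 5, 6, 9}, add states with every successor in Z. Already a fixed point.
Sat(AF ready) = {2, 4, 5, 6, 9}
|Sat(AF ready)| = |{2, 4, 5, 6, 9}| = 5.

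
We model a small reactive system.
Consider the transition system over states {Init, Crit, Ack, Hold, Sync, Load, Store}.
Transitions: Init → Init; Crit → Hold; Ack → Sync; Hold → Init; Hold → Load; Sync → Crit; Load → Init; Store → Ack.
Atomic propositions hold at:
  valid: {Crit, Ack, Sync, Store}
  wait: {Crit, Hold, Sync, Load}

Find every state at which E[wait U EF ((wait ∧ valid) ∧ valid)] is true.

{Crit, Ack, Sync, Store}

Sat(wait ∧ valid) = {Crit, Sync}
Sat((wait ∧ valid) ∧ valid) = {Crit, Sync}
EF ((wait ∧ valid) ∧ valid): least fixpoint, start Z0 = {Crit, Sync}, add states with some successor in Z. Z1 = {Crit, Ack, Sync}; Z2 = {Crit, Ack, Sync, Store}; fixed.
Sat(EF ((wait ∧ valid) ∧ valid)) = {Crit, Ack, Sync, Store}
E[wait U EF ((wait ∧ valid) ∧ valid)]: least fixpoint, start Z0 = Sat(EF ((wait ∧ valid) ∧ valid)) = {Crit, Ack, Sync, Store}, add states in Sat(wait) with some successor in Z. Already a fixed point.
Sat(E[wait U EF ((wait ∧ valid) ∧ valid)]) = {Crit, Ack, Sync, Store}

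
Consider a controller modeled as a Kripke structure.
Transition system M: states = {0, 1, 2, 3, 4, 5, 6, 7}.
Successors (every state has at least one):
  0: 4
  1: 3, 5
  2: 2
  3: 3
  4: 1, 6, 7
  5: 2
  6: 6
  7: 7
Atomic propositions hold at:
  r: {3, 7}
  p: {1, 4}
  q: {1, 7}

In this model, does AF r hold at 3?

AF r: least fixpoint, start Z0 = {3, 7}, add states with every successor in Z. Already a fixed point.
Sat(AF r) = {3, 7}
3 ∈ Sat(AF r) = {3, 7}, so the formula holds at 3.

Yes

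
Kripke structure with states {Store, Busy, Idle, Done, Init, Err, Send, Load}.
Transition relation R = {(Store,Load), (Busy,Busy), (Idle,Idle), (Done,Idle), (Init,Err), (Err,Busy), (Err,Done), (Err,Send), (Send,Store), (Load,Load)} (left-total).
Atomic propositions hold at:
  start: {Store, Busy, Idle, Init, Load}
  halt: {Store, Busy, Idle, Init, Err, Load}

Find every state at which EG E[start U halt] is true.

{Store, Busy, Idle, Init, Err, Load}

E[start U halt]: least fixpoint, start Z0 = Sat(halt) = {Store, Busy, Idle, Init, Err, Load}, add states in Sat(start) with some successor in Z. Already a fixed point.
Sat(E[start U halt]) = {Store, Busy, Idle, Init, Err, Load}
EG E[start U halt]: greatest fixpoint, start Z0 = {Store, Busy, Idle, Init, Err, Load}, keep only states in Sat with some successor in Z. Already a fixed point.
Sat(EG E[start U halt]) = {Store, Busy, Idle, Init, Err, Load}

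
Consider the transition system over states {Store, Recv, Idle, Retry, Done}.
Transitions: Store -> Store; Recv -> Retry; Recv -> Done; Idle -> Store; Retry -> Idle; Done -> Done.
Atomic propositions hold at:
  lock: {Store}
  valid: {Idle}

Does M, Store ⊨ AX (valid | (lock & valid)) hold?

Sat(lock & valid) = ∅
Sat(valid | (lock & valid)) = {Idle}
Sat(AX (valid | (lock & valid))) = {s : every successor in {Idle}} = {Retry}
Store ∉ Sat(AX (valid | (lock & valid))) = {Retry}, so the formula does not hold at Store.

No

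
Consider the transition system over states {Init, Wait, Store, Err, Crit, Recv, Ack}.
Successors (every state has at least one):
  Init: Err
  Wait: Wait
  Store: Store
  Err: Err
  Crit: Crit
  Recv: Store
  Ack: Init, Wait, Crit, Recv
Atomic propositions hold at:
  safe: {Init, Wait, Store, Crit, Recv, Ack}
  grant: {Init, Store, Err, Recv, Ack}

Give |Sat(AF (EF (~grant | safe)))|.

Sat(~grant) = {Wait, Crit}
Sat(~grant | safe) = {Init, Wait, Store, Crit, Recv, Ack}
EF (~grant | safe): least fixpoint, start Z0 = {Init, Wait, Store, Crit, Recv, Ack}, add states with some successor in Z. Already a fixed point.
Sat(EF (~grant | safe)) = {Init, Wait, Store, Crit, Recv, Ack}
AF (EF (~grant | safe)): least fixpoint, start Z0 = {Init, Wait, Store, Crit, Recv, Ack}, add states with every successor in Z. Already a fixed point.
Sat(AF (EF (~grant | safe))) = {Init, Wait, Store, Crit, Recv, Ack}
|Sat(AF (EF (~grant | safe)))| = |{Init, Wait, Store, Crit, Recv, Ack}| = 6.

6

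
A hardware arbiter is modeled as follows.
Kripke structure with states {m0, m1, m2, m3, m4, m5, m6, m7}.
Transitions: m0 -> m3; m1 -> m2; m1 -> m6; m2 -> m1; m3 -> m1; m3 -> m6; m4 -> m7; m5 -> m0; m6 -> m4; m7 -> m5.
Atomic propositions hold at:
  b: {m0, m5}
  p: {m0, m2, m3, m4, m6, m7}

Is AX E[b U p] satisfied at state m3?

No

E[b U p]: least fixpoint, start Z0 = Sat(p) = {m0, m2, m3, m4, m6, m7}, add states in Sat(b) with some successor in Z. Z1 = {m0, m2, m3, m4, m5, m6, m7}; fixed.
Sat(E[b U p]) = {m0, m2, m3, m4, m5, m6, m7}
Sat(AX E[b U p]) = {s : every successor in {m0, m2, m3, m4, m5, m6, m7}} = {m0, m1, m4, m5, m6, m7}
m3 ∉ Sat(AX E[b U p]) = {m0, m1, m4, m5, m6, m7}, so the formula does not hold at m3.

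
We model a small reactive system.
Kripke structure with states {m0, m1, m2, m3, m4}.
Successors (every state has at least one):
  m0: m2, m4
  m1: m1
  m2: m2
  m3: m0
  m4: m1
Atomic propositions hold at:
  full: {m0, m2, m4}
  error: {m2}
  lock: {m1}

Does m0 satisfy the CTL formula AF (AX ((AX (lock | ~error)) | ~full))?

No

Sat(~error) = {m0, m1, m3, m4}
Sat(lock | ~error) = {m0, m1, m3, m4}
Sat(AX (lock | ~error)) = {s : every successor in {m0, m1, m3, m4}} = {m1, m3, m4}
Sat(~full) = {m1, m3}
Sat((AX (lock | ~error)) | ~full) = {m1, m3, m4}
Sat(AX ((AX (lock | ~error)) | ~full)) = {s : every successor in {m1, m3, m4}} = {m1, m4}
AF (AX ((AX (lock | ~error)) | ~full)): least fixpoint, start Z0 = {m1, m4}, add states with every successor in Z. Already a fixed point.
Sat(AF (AX ((AX (lock | ~error)) | ~full))) = {m1, m4}
m0 ∉ Sat(AF (AX ((AX (lock | ~error)) | ~full))) = {m1, m4}, so the formula does not hold at m0.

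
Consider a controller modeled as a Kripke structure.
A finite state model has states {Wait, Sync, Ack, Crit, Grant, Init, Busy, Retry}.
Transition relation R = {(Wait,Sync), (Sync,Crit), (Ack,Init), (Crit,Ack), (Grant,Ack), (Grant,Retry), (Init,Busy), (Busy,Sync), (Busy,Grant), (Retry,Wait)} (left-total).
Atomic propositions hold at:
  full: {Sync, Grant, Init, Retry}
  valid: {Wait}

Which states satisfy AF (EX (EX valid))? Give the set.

{Grant}

Sat(EX valid) = {s : some successor in {Wait}} = {Retry}
Sat(EX (EX valid)) = {s : some successor in {Retry}} = {Grant}
AF (EX (EX valid)): least fixpoint, start Z0 = {Grant}, add states with every successor in Z. Already a fixed point.
Sat(AF (EX (EX valid))) = {Grant}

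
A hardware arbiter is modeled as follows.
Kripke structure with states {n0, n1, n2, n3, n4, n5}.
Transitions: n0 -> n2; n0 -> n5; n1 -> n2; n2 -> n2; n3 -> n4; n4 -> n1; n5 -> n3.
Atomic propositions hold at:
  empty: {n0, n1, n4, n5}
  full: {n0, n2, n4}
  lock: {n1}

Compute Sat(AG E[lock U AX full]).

Sat(AX full) = {s : every successor in {n0, n2, n4}} = {n1, n2, n3}
E[lock U AX full]: least fixpoint, start Z0 = Sat(AX full) = {n1, n2, n3}, add states in Sat(lock) with some successor in Z. Already a fixed point.
Sat(E[lock U AX full]) = {n1, n2, n3}
AG E[lock U AX full]: greatest fixpoint, start Z0 = {n1, n2, n3}, keep only states in Sat with every successor in Z. Z1 = {n1, n2}; fixed.
Sat(AG E[lock U AX full]) = {n1, n2}

{n1, n2}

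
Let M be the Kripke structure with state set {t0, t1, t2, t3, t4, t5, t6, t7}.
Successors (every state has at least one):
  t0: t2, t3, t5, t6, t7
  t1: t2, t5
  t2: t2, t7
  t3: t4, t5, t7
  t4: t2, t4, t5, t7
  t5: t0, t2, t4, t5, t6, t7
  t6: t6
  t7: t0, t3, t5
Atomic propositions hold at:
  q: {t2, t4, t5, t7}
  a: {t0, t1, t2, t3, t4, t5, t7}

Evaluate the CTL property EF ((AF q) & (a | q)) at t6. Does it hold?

No

AF q: least fixpoint, start Z0 = {t2, t4, t5, t7}, add states with every successor in Z. Z1 = {t1, t2, t3, t4, t5, t7}; fixed.
Sat(AF q) = {t1, t2, t3, t4, t5, t7}
Sat(a | q) = {t0, t1, t2, t3, t4, t5, t7}
Sat((AF q) & (a | q)) = {t1, t2, t3, t4, t5, t7}
EF ((AF q) & (a | q)): least fixpoint, start Z0 = {t1, t2, t3, t4, t5, t7}, add states with some successor in Z. Z1 = {t0, t1, t2, t3, t4, t5, t7}; fixed.
Sat(EF ((AF q) & (a | q))) = {t0, t1, t2, t3, t4, t5, t7}
t6 ∉ Sat(EF ((AF q) & (a | q))) = {t0, t1, t2, t3, t4, t5, t7}, so the formula does not hold at t6.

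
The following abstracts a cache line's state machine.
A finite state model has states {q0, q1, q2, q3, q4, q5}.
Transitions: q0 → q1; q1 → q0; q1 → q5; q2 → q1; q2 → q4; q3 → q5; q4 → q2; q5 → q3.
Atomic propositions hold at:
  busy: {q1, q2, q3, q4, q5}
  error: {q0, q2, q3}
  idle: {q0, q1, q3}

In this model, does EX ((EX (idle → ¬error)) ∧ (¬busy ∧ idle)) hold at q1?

Yes

Sat(¬error) = {q1, q4, q5}
Sat(idle → ¬error) = {q1, q2, q4, q5}
Sat(EX (idle → ¬error)) = {s : some successor in {q1, q2, q4, q5}} = {q0, q1, q2, q3, q4}
Sat(¬busy) = {q0}
Sat(¬busy ∧ idle) = {q0}
Sat((EX (idle → ¬error)) ∧ (¬busy ∧ idle)) = {q0}
Sat(EX ((EX (idle → ¬error)) ∧ (¬busy ∧ idle))) = {s : some successor in {q0}} = {q1}
q1 ∈ Sat(EX ((EX (idle → ¬error)) ∧ (¬busy ∧ idle))) = {q1}, so the formula holds at q1.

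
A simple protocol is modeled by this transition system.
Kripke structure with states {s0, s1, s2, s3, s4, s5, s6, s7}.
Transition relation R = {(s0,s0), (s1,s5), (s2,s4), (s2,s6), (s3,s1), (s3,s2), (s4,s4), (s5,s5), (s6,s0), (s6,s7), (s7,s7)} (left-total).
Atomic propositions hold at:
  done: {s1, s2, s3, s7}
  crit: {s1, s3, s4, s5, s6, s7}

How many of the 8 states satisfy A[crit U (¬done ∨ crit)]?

7

Sat(¬done) = {s0, s4, s5, s6}
Sat(¬done ∨ crit) = {s0, s1, s3, s4, s5, s6, s7}
A[crit U (¬done ∨ crit)]: least fixpoint, start Z0 = Sat((¬done ∨ crit)) = {s0, s1, s3, s4, s5, s6, s7}, add states in Sat(crit) with every successor in Z. Already a fixed point.
Sat(A[crit U (¬done ∨ crit)]) = {s0, s1, s3, s4, s5, s6, s7}
|Sat(A[crit U (¬done ∨ crit)])| = |{s0, s1, s3, s4, s5, s6, s7}| = 7.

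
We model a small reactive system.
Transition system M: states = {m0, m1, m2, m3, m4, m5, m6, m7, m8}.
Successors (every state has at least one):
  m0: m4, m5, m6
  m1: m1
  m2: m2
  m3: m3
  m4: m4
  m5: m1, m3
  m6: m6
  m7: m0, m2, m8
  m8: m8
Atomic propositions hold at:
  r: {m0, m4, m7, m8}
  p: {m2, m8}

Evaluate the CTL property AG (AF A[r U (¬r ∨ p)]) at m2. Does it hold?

Sat(¬r) = {m1, m2, m3, m5, m6}
Sat(¬r ∨ p) = {m1, m2, m3, m5, m6, m8}
A[r U (¬r ∨ p)]: least fixpoint, start Z0 = Sat((¬r ∨ p)) = {m1, m2, m3, m5, m6, m8}, add states in Sat(r) with every successor in Z. Already a fixed point.
Sat(A[r U (¬r ∨ p)]) = {m1, m2, m3, m5, m6, m8}
AF A[r U (¬r ∨ p)]: least fixpoint, start Z0 = {m1, m2, m3, m5, m6, m8}, add states with every successor in Z. Already a fixed point.
Sat(AF A[r U (¬r ∨ p)]) = {m1, m2, m3, m5, m6, m8}
AG (AF A[r U (¬r ∨ p)]): greatest fixpoint, start Z0 = {m1, m2, m3, m5, m6, m8}, keep only states in Sat with every successor in Z. Already a fixed point.
Sat(AG (AF A[r U (¬r ∨ p)])) = {m1, m2, m3, m5, m6, m8}
m2 ∈ Sat(AG (AF A[r U (¬r ∨ p)])) = {m1, m2, m3, m5, m6, m8}, so the formula holds at m2.

Yes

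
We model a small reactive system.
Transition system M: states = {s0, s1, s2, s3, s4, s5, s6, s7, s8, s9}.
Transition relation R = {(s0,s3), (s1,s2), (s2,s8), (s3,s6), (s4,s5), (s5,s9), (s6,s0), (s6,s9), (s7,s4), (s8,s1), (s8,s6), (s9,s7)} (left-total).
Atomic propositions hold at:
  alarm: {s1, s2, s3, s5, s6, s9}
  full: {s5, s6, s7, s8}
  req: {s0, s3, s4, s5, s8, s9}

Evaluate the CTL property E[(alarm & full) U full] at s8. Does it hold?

Sat(alarm & full) = {s5, s6}
E[(alarm & full) U full]: least fixpoint, start Z0 = Sat(full) = {s5, s6, s7, s8}, add states in Sat(alarm & full) with some successor in Z. Already a fixed point.
Sat(E[(alarm & full) U full]) = {s5, s6, s7, s8}
s8 ∈ Sat(E[(alarm & full) U full]) = {s5, s6, s7, s8}, so the formula holds at s8.

Yes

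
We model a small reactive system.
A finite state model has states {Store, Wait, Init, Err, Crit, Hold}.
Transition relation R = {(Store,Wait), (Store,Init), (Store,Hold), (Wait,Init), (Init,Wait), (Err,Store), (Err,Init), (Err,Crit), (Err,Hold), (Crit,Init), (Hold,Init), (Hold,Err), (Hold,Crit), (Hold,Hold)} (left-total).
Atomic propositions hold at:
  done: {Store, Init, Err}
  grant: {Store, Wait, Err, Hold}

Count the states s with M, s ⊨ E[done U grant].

5

E[done U grant]: least fixpoint, start Z0 = Sat(grant) = {Store, Wait, Err, Hold}, add states in Sat(done) with some successor in Z. Z1 = {Store, Wait, Init, Err, Hold}; fixed.
Sat(E[done U grant]) = {Store, Wait, Init, Err, Hold}
|Sat(E[done U grant])| = |{Store, Wait, Init, Err, Hold}| = 5.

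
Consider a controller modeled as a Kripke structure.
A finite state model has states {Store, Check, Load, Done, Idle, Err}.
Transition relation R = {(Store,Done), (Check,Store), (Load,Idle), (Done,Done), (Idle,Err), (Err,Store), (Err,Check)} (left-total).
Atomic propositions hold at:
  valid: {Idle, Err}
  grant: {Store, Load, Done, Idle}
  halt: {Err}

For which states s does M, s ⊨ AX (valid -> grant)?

{Store, Check, Load, Done, Err}

Sat(valid -> grant) = {Store, Check, Load, Done, Idle}
Sat(AX (valid -> grant)) = {s : every successor in {Store, Check, Load, Done, Idle}} = {Store, Check, Load, Done, Err}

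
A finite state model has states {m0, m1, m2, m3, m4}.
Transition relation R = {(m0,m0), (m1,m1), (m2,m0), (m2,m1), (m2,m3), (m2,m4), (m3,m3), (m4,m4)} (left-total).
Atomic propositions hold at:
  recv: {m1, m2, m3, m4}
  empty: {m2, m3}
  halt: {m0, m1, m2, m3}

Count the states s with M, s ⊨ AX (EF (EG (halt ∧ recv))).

2

Sat(halt ∧ recv) = {m1, m2, m3}
EG (halt ∧ recv): greatest fixpoint, start Z0 = {m1, m2, m3}, keep only states in Sat with some successor in Z. Already a fixed point.
Sat(EG (halt ∧ recv)) = {m1, m2, m3}
EF (EG (halt ∧ recv)): least fixpoint, start Z0 = {m1, m2, m3}, add states with some successor in Z. Already a fixed point.
Sat(EF (EG (halt ∧ recv))) = {m1, m2, m3}
Sat(AX (EF (EG (halt ∧ recv)))) = {s : every successor in {m1, m2, m3}} = {m1, m3}
|Sat(AX (EF (EG (halt ∧ recv))))| = |{m1, m3}| = 2.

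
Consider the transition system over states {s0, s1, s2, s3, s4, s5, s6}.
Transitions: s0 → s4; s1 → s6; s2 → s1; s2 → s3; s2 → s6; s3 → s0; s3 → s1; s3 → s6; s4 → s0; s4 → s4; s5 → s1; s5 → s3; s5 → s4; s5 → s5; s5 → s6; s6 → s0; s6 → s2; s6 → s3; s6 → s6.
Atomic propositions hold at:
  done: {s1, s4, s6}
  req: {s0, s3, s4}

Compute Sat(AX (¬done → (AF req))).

Sat(¬done) = {s0, s2, s3, s5}
AF req: least fixpoint, start Z0 = {s0, s3, s4}, add states with every successor in Z. Already a fixed point.
Sat(AF req) = {s0, s3, s4}
Sat(¬done → (AF req)) = {s0, s1, s3, s4, s6}
Sat(AX (¬done → (AF req))) = {s : every successor in {s0, s1, s3, s4, s6}} = {s0, s1, s2, s3, s4}

{s0, s1, s2, s3, s4}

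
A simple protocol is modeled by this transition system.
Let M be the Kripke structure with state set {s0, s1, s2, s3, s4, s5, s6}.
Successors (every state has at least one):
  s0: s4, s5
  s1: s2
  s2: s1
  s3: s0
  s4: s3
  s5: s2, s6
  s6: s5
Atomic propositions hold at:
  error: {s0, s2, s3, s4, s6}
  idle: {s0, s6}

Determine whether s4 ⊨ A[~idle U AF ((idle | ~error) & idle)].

Yes

Sat(~idle) = {s1, s2, s3, s4, s5}
Sat(~error) = {s1, s5}
Sat(idle | ~error) = {s0, s1, s5, s6}
Sat((idle | ~error) & idle) = {s0, s6}
AF ((idle | ~error) & idle): least fixpoint, start Z0 = {s0, s6}, add states with every successor in Z. Z1 = {s0, s3, s6}; Z2 = {s0, s3, s4, s6}; fixed.
Sat(AF ((idle | ~error) & idle)) = {s0, s3, s4, s6}
A[~idle U AF ((idle | ~error) & idle)]: least fixpoint, start Z0 = Sat(AF ((idle | ~error) & idle)) = {s0, s3, s4, s6}, add states in Sat(~idle) with every successor in Z. Already a fixed point.
Sat(A[~idle U AF ((idle | ~error) & idle)]) = {s0, s3, s4, s6}
s4 ∈ Sat(A[~idle U AF ((idle | ~error) & idle)]) = {s0, s3, s4, s6}, so the formula holds at s4.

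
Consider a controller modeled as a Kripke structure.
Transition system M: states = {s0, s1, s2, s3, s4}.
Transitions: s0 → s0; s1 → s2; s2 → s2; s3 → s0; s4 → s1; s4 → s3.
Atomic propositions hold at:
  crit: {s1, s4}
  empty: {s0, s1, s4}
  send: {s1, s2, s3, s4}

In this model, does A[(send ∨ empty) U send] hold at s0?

No

Sat(send ∨ empty) = {s0, s1, s2, s3, s4}
A[(send ∨ empty) U send]: least fixpoint, start Z0 = Sat(send) = {s1, s2, s3, s4}, add states in Sat(send ∨ empty) with every successor in Z. Already a fixed point.
Sat(A[(send ∨ empty) U send]) = {s1, s2, s3, s4}
s0 ∉ Sat(A[(send ∨ empty) U send]) = {s1, s2, s3, s4}, so the formula does not hold at s0.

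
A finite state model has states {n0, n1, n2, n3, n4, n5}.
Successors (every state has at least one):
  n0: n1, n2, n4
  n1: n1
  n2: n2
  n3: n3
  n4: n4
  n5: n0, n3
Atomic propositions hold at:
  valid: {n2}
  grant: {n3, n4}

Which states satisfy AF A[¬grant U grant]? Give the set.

Sat(¬grant) = {n0, n1, n2, n5}
A[¬grant U grant]: least fixpoint, start Z0 = Sat(grant) = {n3, n4}, add states in Sat(¬grant) with every successor in Z. Already a fixed point.
Sat(A[¬grant U grant]) = {n3, n4}
AF A[¬grant U grant]: least fixpoint, start Z0 = {n3, n4}, add states with every successor in Z. Already a fixed point.
Sat(AF A[¬grant U grant]) = {n3, n4}

{n3, n4}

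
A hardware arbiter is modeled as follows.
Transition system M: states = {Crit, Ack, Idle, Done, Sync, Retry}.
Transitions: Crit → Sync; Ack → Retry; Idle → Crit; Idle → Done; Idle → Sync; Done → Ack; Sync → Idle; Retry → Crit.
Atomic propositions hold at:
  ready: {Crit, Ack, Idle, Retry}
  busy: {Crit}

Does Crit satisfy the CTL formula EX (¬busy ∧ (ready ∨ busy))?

Sat(¬busy) = {Ack, Idle, Done, Sync, Retry}
Sat(ready ∨ busy) = {Crit, Ack, Idle, Retry}
Sat(¬busy ∧ (ready ∨ busy)) = {Ack, Idle, Retry}
Sat(EX (¬busy ∧ (ready ∨ busy))) = {s : some successor in {Ack, Idle, Retry}} = {Ack, Done, Sync}
Crit ∉ Sat(EX (¬busy ∧ (ready ∨ busy))) = {Ack, Done, Sync}, so the formula does not hold at Crit.

No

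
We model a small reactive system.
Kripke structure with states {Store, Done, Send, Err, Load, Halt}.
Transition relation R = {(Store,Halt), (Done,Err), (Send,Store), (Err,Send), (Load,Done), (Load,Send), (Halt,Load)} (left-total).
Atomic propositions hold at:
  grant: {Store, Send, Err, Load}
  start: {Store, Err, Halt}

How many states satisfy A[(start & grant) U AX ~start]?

Sat(start & grant) = {Store, Err}
Sat(~start) = {Done, Send, Load}
Sat(AX ~start) = {s : every successor in {Done, Send, Load}} = {Err, Load, Halt}
A[(start & grant) U AX ~start]: least fixpoint, start Z0 = Sat(AX ~start) = {Err, Load, Halt}, add states in Sat(start & grant) with every successor in Z. Z1 = {Store, Err, Load, Halt}; fixed.
Sat(A[(start & grant) U AX ~start]) = {Store, Err, Load, Halt}
|Sat(A[(start & grant) U AX ~start])| = |{Store, Err, Load, Halt}| = 4.

4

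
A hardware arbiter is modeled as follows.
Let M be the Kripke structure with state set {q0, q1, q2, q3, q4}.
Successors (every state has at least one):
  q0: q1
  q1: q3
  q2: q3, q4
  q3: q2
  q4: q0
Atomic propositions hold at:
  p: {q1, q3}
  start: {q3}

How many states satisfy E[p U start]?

2

E[p U start]: least fixpoint, start Z0 = Sat(start) = {q3}, add states in Sat(p) with some successor in Z. Z1 = {q1, q3}; fixed.
Sat(E[p U start]) = {q1, q3}
|Sat(E[p U start])| = |{q1, q3}| = 2.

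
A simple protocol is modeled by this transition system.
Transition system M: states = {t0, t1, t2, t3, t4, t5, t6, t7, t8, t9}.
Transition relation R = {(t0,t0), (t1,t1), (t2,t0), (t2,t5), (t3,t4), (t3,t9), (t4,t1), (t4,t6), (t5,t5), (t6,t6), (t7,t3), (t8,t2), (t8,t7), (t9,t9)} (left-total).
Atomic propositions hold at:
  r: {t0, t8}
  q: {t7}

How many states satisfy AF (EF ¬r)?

Sat(¬r) = {t1, t2, t3, t4, t5, t6, t7, t9}
EF ¬r: least fixpoint, start Z0 = {t1, t2, t3, t4, t5, t6, t7, t9}, add states with some successor in Z. Z1 = {t1, t2, t3, t4, t5, t6, t7, t8, t9}; fixed.
Sat(EF ¬r) = {t1, t2, t3, t4, t5, t6, t7, t8, t9}
AF (EF ¬r): least fixpoint, start Z0 = {t1, t2, t3, t4, t5, t6, t7, t8, t9}, add states with every successor in Z. Already a fixed point.
Sat(AF (EF ¬r)) = {t1, t2, t3, t4, t5, t6, t7, t8, t9}
|Sat(AF (EF ¬r))| = |{t1, t2, t3, t4, t5, t6, t7, t8, t9}| = 9.

9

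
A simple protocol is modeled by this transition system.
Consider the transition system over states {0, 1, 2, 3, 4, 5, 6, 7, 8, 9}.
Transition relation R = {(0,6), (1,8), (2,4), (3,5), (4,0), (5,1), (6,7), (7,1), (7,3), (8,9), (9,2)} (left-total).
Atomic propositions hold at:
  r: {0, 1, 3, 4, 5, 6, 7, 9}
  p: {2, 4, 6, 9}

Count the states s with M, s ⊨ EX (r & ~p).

Sat(~p) = {0, 1, 3, 5, 7, 8}
Sat(r & ~p) = {0, 1, 3, 5, 7}
Sat(EX (r & ~p)) = {s : some successor in {0, 1, 3, 5, 7}} = {3, 4, 5, 6, 7}
|Sat(EX (r & ~p))| = |{3, 4, 5, 6, 7}| = 5.

5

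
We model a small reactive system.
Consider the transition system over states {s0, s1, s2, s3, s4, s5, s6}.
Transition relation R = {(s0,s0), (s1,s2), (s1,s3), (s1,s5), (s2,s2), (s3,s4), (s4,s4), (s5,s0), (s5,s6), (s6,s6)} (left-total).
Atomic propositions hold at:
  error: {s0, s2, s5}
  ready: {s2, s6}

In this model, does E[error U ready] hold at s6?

E[error U ready]: least fixpoint, start Z0 = Sat(ready) = {s2, s6}, add states in Sat(error) with some successor in Z. Z1 = {s2, s5, s6}; fixed.
Sat(E[error U ready]) = {s2, s5, s6}
s6 ∈ Sat(E[error U ready]) = {s2, s5, s6}, so the formula holds at s6.

Yes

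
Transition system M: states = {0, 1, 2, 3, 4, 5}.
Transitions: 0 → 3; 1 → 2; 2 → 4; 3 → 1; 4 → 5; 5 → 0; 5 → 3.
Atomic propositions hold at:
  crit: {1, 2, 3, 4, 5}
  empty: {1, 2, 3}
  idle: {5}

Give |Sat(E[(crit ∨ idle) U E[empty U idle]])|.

5

Sat(crit ∨ idle) = {1, 2, 3, 4, 5}
E[empty U idle]: least fixpoint, start Z0 = Sat(idle) = {5}, add states in Sat(empty) with some successor in Z. Already a fixed point.
Sat(E[empty U idle]) = {5}
E[(crit ∨ idle) U E[empty U idle]]: least fixpoint, start Z0 = Sat(E[empty U idle]) = {5}, add states in Sat(crit ∨ idle) with some successor in Z. Z1 = {4, 5}; Z2 = {2, 4, 5}; Z3 = {1, 2, 4, 5}; Z4 = {1, 2, 3, 4, 5}; fixed.
Sat(E[(crit ∨ idle) U E[empty U idle]]) = {1, 2, 3, 4, 5}
|Sat(E[(crit ∨ idle) U E[empty U idle]])| = |{1, 2, 3, 4, 5}| = 5.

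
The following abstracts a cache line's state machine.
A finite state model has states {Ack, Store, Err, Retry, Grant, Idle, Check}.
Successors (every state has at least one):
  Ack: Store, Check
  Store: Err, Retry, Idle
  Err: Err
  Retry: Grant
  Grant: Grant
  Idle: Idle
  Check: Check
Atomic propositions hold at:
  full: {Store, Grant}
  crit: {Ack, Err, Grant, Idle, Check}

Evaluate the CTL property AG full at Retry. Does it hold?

No

AG full: greatest fixpoint, start Z0 = {Store, Grant}, keep only states in Sat with every successor in Z. Z1 = {Grant}; fixed.
Sat(AG full) = {Grant}
Retry ∉ Sat(AG full) = {Grant}, so the formula does not hold at Retry.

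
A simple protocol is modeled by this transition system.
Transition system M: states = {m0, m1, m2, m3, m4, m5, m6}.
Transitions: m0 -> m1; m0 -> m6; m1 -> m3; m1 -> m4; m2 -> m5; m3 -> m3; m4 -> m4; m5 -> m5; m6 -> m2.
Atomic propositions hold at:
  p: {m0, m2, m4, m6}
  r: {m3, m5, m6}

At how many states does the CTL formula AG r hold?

2

AG r: greatest fixpoint, start Z0 = {m3, m5, m6}, keep only states in Sat with every successor in Z. Z1 = {m3, m5}; fixed.
Sat(AG r) = {m3, m5}
|Sat(AG r)| = |{m3, m5}| = 2.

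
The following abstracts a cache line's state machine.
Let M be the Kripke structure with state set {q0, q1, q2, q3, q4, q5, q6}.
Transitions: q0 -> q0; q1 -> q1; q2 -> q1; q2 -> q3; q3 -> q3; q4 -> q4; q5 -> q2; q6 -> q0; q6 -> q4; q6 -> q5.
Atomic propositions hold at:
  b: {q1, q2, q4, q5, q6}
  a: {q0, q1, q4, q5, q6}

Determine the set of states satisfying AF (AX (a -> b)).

Sat(a -> b) = {q1, q2, q3, q4, q5, q6}
Sat(AX (a -> b)) = {s : every successor in {q1, q2, q3, q4, q5, q6}} = {q1, q2, q3, q4, q5}
AF (AX (a -> b)): least fixpoint, start Z0 = {q1, q2, q3, q4, q5}, add states with every successor in Z. Already a fixed point.
Sat(AF (AX (a -> b))) = {q1, q2, q3, q4, q5}

{q1, q2, q3, q4, q5}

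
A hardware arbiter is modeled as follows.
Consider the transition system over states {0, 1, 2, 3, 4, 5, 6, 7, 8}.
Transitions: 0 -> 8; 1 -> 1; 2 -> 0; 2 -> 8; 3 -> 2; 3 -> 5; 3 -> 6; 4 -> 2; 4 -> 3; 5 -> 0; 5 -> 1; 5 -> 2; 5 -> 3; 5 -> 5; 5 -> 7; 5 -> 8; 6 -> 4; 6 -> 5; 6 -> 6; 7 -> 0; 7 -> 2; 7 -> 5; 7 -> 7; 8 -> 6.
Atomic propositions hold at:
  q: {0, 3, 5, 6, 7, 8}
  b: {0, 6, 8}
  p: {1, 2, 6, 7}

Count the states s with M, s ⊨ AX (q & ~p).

Sat(~p) = {0, 3, 4, 5, 8}
Sat(q & ~p) = {0, 3, 5, 8}
Sat(AX (q & ~p)) = {s : every successor in {0, 3, 5, 8}} = {0, 2}
|Sat(AX (q & ~p))| = |{0, 2}| = 2.

2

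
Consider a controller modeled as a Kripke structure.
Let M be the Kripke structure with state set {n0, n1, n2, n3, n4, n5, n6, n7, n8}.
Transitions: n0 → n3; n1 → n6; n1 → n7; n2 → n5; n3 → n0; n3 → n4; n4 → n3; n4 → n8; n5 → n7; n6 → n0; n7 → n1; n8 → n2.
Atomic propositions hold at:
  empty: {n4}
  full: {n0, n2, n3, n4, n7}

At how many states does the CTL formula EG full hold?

3

EG full: greatest fixpoint, start Z0 = {n0, n2, n3, n4, n7}, keep only states in Sat with some successor in Z. Z1 = {n0, n3, n4}; fixed.
Sat(EG full) = {n0, n3, n4}
|Sat(EG full)| = |{n0, n3, n4}| = 3.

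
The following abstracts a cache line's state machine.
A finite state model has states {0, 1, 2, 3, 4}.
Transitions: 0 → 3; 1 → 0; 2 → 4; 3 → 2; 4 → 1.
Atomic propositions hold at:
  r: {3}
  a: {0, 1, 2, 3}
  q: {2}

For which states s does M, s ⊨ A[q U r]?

A[q U r]: least fixpoint, start Z0 = Sat(r) = {3}, add states in Sat(q) with every successor in Z. Already a fixed point.
Sat(A[q U r]) = {3}

{3}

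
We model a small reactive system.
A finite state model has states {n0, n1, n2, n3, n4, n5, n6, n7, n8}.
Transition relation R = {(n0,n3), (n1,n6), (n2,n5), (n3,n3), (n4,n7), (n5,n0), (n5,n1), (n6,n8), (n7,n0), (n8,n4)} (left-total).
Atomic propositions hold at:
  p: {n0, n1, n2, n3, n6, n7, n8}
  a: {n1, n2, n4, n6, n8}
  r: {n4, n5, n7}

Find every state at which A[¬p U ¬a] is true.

Sat(¬p) = {n4, n5}
Sat(¬a) = {n0, n3, n5, n7}
A[¬p U ¬a]: least fixpoint, start Z0 = Sat(¬a) = {n0, n3, n5, n7}, add states in Sat(¬p) with every successor in Z. Z1 = {n0, n3, n4, n5, n7}; fixed.
Sat(A[¬p U ¬a]) = {n0, n3, n4, n5, n7}

{n0, n3, n4, n5, n7}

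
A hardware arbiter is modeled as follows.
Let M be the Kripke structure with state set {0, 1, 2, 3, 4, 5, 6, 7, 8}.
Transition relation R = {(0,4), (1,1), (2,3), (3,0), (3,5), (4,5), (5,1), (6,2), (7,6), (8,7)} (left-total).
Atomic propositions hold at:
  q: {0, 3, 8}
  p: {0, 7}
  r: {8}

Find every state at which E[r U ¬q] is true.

{1, 2, 4, 5, 6, 7, 8}

Sat(¬q) = {1, 2, 4, 5, 6, 7}
E[r U ¬q]: least fixpoint, start Z0 = Sat(¬q) = {1, 2, 4, 5, 6, 7}, add states in Sat(r) with some successor in Z. Z1 = {1, 2, 4, 5, 6, 7, 8}; fixed.
Sat(E[r U ¬q]) = {1, 2, 4, 5, 6, 7, 8}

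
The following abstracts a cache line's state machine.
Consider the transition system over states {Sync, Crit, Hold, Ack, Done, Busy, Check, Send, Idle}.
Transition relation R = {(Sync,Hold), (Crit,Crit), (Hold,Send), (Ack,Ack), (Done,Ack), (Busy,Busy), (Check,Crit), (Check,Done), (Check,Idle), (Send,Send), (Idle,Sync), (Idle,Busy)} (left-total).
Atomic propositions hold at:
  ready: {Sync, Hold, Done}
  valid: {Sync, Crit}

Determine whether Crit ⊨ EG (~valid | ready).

No

Sat(~valid) = {Hold, Ack, Done, Busy, Check, Send, Idle}
Sat(~valid | ready) = {Sync, Hold, Ack, Done, Busy, Check, Send, Idle}
EG (~valid | ready): greatest fixpoint, start Z0 = {Sync, Hold, Ack, Done, Busy, Check, Send, Idle}, keep only states in Sat with some successor in Z. Already a fixed point.
Sat(EG (~valid | ready)) = {Sync, Hold, Ack, Done, Busy, Check, Send, Idle}
Crit ∉ Sat(EG (~valid | ready)) = {Sync, Hold, Ack, Done, Busy, Check, Send, Idle}, so the formula does not hold at Crit.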